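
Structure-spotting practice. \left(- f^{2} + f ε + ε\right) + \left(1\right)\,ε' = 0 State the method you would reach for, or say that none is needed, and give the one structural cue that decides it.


Technique: a linear integrating factor — linear in the unknown with genuine forcing: multiply through by the exponential of the integrated coefficient and the left side closes into one derivative.


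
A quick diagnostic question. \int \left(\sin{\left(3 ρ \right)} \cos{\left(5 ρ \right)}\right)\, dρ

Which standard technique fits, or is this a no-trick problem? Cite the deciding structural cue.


Best approach: a trigonometric identity — split \sin{\left(3 ρ \right)} \cos{\left(5 ρ \right)} with the angle-addition identities: the resulting sum integrates term by term.


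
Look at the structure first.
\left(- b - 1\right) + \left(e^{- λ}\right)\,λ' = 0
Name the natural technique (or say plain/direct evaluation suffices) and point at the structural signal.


Method: separation of variables — separating collects all λ-dependence with the derivative and leaves all b-dependence opposite: variables separate. One could also solve this as an exact equation; with each coefficient in its own variable, separating is the same work with fewer steps.


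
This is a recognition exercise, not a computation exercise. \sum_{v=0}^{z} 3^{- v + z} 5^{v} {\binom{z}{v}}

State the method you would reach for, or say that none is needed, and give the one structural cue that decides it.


Diagnosis: the binomial theorem — {\binom{z}{v}} weighting matched powers of 5 and 3 is the expanded form of (5 + 3)^z — fold it back up.


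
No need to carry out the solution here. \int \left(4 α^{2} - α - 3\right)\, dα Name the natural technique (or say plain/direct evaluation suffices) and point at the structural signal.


Method: no special technique — every term is a constant multiple of a power of α; term-wise power-rule integration needs no preliminary transformation.


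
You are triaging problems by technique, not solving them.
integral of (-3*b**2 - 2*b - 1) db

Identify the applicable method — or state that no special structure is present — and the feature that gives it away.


Method: no special technique — scan for structure and find none: constant multiples of powers of b, integrate directly.


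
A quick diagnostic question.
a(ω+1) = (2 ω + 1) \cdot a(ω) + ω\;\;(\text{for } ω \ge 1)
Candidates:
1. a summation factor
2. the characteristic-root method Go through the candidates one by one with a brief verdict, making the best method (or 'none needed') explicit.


Method: a summation factor — one-term recursion with variable weight 2 ω + 1 is solved by product normalization, not by root-finding.
- a summation factor: applicable, and directly so.
- the characteristic-root method: the coefficients change with the index, which the root method cannot absorb.


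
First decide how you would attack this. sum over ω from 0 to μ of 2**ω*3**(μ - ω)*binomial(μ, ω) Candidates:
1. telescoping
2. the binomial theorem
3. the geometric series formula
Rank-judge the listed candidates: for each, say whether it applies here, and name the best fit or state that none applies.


Best approach: the binomial theorem — binomial(μ, ω) weighting matched powers of 2 and 3 is the expanded form of (2 + 3)^μ — fold it back up.
- telescoping — as presented, consecutive terms share no shifted copy to cancel against — no rewrite is on display to change that.
- the binomial theorem — applicable, and directly so.
- the geometric series formula — no single multiplier carries one term to the next throughout the sum.


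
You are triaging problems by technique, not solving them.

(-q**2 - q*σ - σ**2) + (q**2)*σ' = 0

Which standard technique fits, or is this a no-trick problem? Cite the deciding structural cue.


Best approach: the homogeneous substitution — the slope's numerator and denominator share total degree; set v = σ/q and the equation drops to separable form.


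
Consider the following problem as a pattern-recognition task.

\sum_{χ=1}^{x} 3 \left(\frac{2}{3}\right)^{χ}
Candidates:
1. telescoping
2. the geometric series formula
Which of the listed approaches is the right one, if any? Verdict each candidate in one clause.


Technique: the geometric series formula — the ratio of consecutive terms is the constant \frac{2}{3}, independent of the index — a geometric sum.
- telescoping: the summand is not presented as a shifted difference — a telescoping rewrite may exist, but the displayed structure does not offer one.
- the geometric series formula: yes — fits the structure here.


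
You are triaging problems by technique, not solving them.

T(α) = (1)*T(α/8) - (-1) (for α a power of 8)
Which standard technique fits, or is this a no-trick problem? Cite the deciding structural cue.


Method: the master substitution — the index is divided (α/8), not shifted — substitute α = 8^m to straighten it into a shift recurrence.


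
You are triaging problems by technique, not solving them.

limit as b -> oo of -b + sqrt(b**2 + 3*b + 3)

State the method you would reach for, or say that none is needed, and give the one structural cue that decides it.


Technique: conjugate multiplication — an infinity-minus-infinity difference with a surviving radical — multiply by the conjugate to cancel the divergence.


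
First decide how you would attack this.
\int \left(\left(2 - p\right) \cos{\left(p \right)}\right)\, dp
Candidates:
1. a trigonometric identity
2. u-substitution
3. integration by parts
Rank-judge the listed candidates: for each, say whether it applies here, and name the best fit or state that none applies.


Best approach: integration by parts — the integrand splits as 2 - p times \cos{\left(p \right)} — repeatedly differentiating the polynomial part kills it, which is the parts ladder.
- a trigonometric identity: no even trigonometric power and no product of distinct frequencies to rewrite.
- u-substitution — no subexpression of the integrand serves as a whole-integral substitution inner — individual terms may offer their own, but none carries its derivative as a factor of the full integrand; a working change of variable would have to be constructed from outside the expression.
- integration by parts: yes — fits the structure here.


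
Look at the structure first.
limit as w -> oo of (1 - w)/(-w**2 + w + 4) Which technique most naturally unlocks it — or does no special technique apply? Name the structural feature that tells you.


Diagnosis: dominant-term comparison — divide through by the highest power of w; every lower-order term dies and the dominant terms decide the limit. As a single quotient, the ∞/∞ shape would yield to repeated differentiation as well — the growth comparison gets there in one look.


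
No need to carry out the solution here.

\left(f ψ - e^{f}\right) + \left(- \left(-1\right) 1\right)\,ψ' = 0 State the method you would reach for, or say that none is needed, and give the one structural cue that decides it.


Best approach: a linear integrating factor — ψ appears only to the first power with coefficient f — the classic integrating-factor setup.


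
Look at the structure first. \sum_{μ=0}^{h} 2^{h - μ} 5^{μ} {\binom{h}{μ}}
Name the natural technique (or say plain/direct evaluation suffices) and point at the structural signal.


Diagnosis: the binomial theorem — the binomial coefficients weight matched powers of 5 and 2, which is exactly the expansion of a binomial power.


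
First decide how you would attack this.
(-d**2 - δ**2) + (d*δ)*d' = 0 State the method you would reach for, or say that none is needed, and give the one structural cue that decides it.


Diagnosis: the homogeneous substitution — the slope's numerator and denominator share total degree; set v = d/δ and the equation drops to separable form. Rearranged, this also fits the Bernoulli template directly; the homogeneous substitution reads the structure without the rearrangement.


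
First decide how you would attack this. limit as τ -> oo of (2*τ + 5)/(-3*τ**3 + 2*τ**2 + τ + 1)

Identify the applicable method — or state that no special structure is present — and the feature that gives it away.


Diagnosis: dominant-term comparison — divide through by the highest power of τ; every lower-order term dies and the dominant terms decide the limit. l'Hôpital's at-infinity variant applies to the expression viewed as a single quotient; the leading-term comparison is the direct route.


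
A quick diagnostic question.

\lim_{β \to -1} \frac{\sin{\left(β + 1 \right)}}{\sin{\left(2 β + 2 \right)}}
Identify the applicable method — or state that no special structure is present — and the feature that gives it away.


Diagnosis: l'Hôpital's rule (0/0) — numerator and denominator both vanish at -1 — a genuine 0/0 form, which is exactly when l'Hôpital applies. One could equally expand both pieces locally and compare leading terms; the rule does that in one stroke.


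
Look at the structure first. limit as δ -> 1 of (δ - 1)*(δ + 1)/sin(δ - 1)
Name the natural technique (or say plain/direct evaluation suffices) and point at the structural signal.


Verdict: l'Hôpital's rule (0/0) — numerator and denominator both vanish at 1 — a genuine 0/0 form, which is exactly when l'Hôpital applies. The standard small-argument limits would also carry it; the rule is the systematic route.


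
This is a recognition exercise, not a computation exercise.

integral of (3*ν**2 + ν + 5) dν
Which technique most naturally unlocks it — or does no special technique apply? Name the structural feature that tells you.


Verdict: no special technique — the integrand is a sum of constant multiples of powers of ν — integrate term by term.


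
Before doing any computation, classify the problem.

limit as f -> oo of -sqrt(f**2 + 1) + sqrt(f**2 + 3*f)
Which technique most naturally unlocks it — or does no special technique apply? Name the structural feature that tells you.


Verdict: conjugate multiplication — this difference gives up after one conjugate multiplication — the radical structure cancels against its conjugate.


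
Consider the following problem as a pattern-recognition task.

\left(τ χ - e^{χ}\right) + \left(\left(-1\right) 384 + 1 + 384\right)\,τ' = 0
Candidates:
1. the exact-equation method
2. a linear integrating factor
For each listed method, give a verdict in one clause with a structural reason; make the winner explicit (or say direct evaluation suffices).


Method: a linear integrating factor — arrange it as τ' + χ·τ = (the forcing term) and the integrating factor does the rest.
- the exact-equation method: exactness fails on the nose — the mixed partials do not match.
- a linear integrating factor: applies; the problem has the shape this method handles.


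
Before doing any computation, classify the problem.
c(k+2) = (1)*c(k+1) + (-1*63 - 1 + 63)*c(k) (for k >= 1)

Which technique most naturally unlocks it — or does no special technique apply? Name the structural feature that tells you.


Diagnosis: the characteristic-root method — every coefficient is a fixed number and the forcing is zero — substitute r^k and read off the root equation.


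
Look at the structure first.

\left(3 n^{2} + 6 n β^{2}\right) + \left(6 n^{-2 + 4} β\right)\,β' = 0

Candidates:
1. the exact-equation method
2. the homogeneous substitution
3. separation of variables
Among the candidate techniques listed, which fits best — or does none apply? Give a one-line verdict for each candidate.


Diagnosis: the exact-equation method — equality of cross partials is the green light — assemble the potential function term by term.
- the exact-equation method — yes, a natural case for it.
- the homogeneous substitution — the slope does not depend on the ratio of the variables alone.
- separation of variables: the two dependences are entangled, not a clean product of one-variable pieces.


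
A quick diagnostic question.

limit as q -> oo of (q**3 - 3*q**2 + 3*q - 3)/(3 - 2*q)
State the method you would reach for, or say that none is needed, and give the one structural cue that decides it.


Verdict: dominant-term comparison — as q grows, only the highest-degree terms matter — compare leading terms and read the limit off. Differentiating the expression as a single quotient would eventually settle it as well; matching dominant growth settles it immediately.


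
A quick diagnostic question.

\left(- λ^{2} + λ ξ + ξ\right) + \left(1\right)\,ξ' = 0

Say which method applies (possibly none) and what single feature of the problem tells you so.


Diagnosis: a linear integrating factor — the unknown enters only to the first power against a nonzero forcing term — the integrating-factor template applies directly.


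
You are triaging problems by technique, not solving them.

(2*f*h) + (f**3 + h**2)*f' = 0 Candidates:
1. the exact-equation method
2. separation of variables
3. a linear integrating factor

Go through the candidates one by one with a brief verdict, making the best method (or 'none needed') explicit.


Technique: the exact-equation method — because the two cross partials coincide, the form is conservative as written — recover its potential in (h, f).
- the exact-equation method — applicable, and directly so.
- separation of variables — the two dependences are entangled, not a clean product of one-variable pieces.
- a linear integrating factor — the unknown enters nonlinearly (through a power, a denominator, or a transcendental function), which the linear integrating-factor recipe cannot absorb as-is — any repair would come from a preliminary substitution, not the factor.


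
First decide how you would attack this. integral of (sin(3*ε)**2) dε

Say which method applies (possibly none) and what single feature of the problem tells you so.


Diagnosis: a trigonometric identity — sin(3*ε)**2 carries an even exponent — trade it for double-angle cosines before integrating.


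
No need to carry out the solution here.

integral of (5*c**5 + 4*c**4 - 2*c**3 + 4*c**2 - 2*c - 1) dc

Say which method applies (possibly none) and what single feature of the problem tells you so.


Technique: no special technique — a term-by-term power-rule job in c; no substitution or rearrangement earns its keep here.


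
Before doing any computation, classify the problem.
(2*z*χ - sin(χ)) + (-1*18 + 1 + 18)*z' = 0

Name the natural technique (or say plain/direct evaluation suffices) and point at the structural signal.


Technique: a linear integrating factor — the unknown enters only to the first power against a nonzero forcing term — the integrating-factor template applies directly.


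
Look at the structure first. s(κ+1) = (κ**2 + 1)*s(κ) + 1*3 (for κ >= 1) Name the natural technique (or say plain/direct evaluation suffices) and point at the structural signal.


Verdict: a summation factor — the coefficient κ**2 + 1 drifts with the index, so no fixed root exists; normalizing by the cumulative product telescopes it.


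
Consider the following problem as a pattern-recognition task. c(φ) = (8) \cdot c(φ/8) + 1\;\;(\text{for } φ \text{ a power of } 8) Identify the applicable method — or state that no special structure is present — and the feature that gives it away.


Technique: the master substitution — treat m = log base 8 of φ as the new clock: one recursion step advances m by one while φ scales by 8.


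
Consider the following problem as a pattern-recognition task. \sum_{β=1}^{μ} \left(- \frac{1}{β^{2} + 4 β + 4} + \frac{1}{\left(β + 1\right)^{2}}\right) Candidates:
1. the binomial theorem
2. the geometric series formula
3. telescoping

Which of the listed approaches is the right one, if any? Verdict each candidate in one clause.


Verdict: telescoping — a difference of consecutive values of one function (\frac{1}{\left(β + 1\right)^{2}} at one index and the next) — telescoping by construction.
- the binomial theorem: the terms lack the binomial-coefficient-weighted complementary-power pattern of an expansion.
- the geometric series formula — no single multiplier carries one term to the next throughout the sum.
- telescoping — applicable, and directly so.


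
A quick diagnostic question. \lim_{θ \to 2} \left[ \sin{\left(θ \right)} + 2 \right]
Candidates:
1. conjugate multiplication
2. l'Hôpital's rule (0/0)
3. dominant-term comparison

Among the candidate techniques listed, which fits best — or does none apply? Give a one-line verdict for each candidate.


Technique: no special technique — nothing blocks direct substitution at 2: plug in and finish.
- conjugate multiplication — rationalization has no target — no divergent radical difference appears.
- l'Hôpital's rule (0/0) — substituting the point produces a determinate value, not a 0 over 0 clash.
- dominant-term comparison: no dominant power emerges to decide the limit by degree comparison.


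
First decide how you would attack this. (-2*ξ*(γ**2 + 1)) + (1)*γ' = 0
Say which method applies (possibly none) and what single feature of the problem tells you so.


Verdict: separation of variables — solved for the derivative, the right side splits multiplicatively into a function of each variable alone — divide and integrate each side.


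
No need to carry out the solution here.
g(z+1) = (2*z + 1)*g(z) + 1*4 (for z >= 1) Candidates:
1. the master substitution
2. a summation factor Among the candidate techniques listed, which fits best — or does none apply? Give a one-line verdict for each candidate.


Verdict: a summation factor — one step of memory with a weight 2*z + 1 that changes as the index grows — the summation-factor construction is built for this.
- the master substitution — there is no divide-the-index recursive argument.
- a summation factor: applicable, and directly so.


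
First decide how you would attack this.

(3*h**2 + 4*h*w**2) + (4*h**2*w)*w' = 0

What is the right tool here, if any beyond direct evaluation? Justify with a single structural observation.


Best approach: the exact-equation method — the cross partial derivatives of 3*h**2 + 4*h*w**2 and 4*h**2*w agree, so the left side is the total differential of one potential in h and w.


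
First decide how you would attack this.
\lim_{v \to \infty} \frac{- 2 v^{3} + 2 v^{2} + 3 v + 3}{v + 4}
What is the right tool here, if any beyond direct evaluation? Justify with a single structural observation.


Verdict: dominant-term comparison — as v grows, only the highest-degree terms matter — compare leading terms and read the limit off. As a single quotient, the ∞/∞ shape would yield to repeated differentiation as well — the growth comparison gets there in one look.


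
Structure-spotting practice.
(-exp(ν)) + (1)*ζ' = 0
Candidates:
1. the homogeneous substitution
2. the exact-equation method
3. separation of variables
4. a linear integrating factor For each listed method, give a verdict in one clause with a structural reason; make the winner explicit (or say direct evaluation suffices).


Diagnosis: no special technique — with ζ absent the equation is not coupled at all: direct integration in ν.
- the homogeneous substitution — the slope is not a function of the ratio of the variables alone.
- the exact-equation method — the unknown never enters the equation — exactness holds emptily, with nothing for the method to add.
- separation of variables — any separation here is vacuous (nothing depends on the unknown); direct integration is the honest label.
- a linear integrating factor: the linear template holds only trivially here (the unknown is absent, so the coefficient is zero) — the method is not the natural label.


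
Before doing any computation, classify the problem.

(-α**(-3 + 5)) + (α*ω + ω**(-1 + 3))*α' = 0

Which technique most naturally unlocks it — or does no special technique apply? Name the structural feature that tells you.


Verdict: the homogeneous substitution — the slope's numerator and denominator share total degree; set v = α/ω and the equation drops to separable form. A Bernoulli substitution after rearrangement (possibly exchanging dependent and independent variable) is a fair alternative; the homogeneous route works on the equation as it stands.


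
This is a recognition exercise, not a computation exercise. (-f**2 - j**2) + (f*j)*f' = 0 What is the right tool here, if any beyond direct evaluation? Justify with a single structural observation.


Diagnosis: the homogeneous substitution — the slope is degree-zero homogeneous: the ratio substitution v = f/j collapses it. A Bernoulli rewrite works here as the equation stands — the homogeneous substitution is the more immediate reading.


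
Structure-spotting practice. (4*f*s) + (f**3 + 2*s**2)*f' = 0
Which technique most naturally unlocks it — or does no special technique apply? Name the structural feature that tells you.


Method: the exact-equation method — the compatibility test passes: the f-derivative of 4*f*s matches the s-derivative of f**3 + 2*s**2, so integrate a potential.


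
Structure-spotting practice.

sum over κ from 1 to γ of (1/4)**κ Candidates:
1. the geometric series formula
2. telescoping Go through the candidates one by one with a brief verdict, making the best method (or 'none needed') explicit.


Verdict: the geometric series formula — each term is 1/4 times the previous one, so the geometric-series formula applies directly.
- the geometric series formula: yes, a natural case for it.
- telescoping — neither a shifted-difference shape nor integer-spaced poles are present.


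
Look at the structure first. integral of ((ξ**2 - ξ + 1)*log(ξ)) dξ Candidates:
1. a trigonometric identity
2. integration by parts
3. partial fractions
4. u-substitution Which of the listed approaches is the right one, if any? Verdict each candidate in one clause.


Method: integration by parts — a polynomial next to log(ξ): integrate the polynomial, differentiate the log, and the integral simplifies in one pass.
- a trigonometric identity: no sine or cosine appears, so there is nothing for a trigonometric identity to act on.
- integration by parts: a fit — the right tool for this form.
- partial fractions: the expression is not a ratio of polynomials that decomposes further.
- u-substitution: no subexpression of the integrand pairs with its own derivative as a factor — individual terms may offer their own substitutions, but any change of variable covering the whole integral would have to be constructed from outside the expression.


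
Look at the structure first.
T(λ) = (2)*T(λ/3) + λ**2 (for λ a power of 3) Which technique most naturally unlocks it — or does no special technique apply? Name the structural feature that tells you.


Method: the master substitution — the argument shrinks by the factor 3, so measure the index on a logarithmic scale and the recursion becomes a shift.


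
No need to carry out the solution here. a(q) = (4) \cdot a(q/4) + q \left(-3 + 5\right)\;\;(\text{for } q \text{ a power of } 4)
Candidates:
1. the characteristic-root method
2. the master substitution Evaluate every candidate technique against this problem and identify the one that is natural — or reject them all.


Diagnosis: the master substitution — treat m = log base 4 of q as the new clock: one recursion step advances m by one while q scales by 4.
- the characteristic-root method: a divided-index call is not the fixed-shift linear shape that characteristic roots solve.
- the master substitution: yes — fits the structure here.


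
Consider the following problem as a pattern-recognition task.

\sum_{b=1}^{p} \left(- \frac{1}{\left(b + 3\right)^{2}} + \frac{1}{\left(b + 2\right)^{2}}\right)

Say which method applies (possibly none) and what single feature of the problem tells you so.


Method: telescoping — a difference of consecutive values of one function (\frac{1}{\left(b + 2\right)^{2}} at one index and the next) — telescoping by construction.


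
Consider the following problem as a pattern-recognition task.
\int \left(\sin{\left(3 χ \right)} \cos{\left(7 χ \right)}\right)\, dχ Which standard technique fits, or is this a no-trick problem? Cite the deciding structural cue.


Method: a trigonometric identity — two sinusoids at different rates multiply in \sin{\left(3 χ \right)} \cos{\left(7 χ \right)}; the product-to-sum identity uncouples them.


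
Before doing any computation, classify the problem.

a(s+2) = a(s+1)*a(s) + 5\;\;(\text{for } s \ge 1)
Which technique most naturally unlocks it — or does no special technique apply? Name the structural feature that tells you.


Best approach: no special technique — the unknown enters the rule nonlinearly, not as a weighted sum — no linear method is even well-posed.


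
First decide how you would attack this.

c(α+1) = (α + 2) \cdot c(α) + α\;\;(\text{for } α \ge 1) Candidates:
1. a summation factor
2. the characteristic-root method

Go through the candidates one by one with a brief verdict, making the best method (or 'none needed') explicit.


Technique: a summation factor — the coefficient α + 2 drifts with the index, so no fixed root exists; normalizing by the cumulative product telescopes it.
- a summation factor — a fit — the right tool for this form.
- the characteristic-root method — an index-dependent weight blocks the pure exponential ansatz.


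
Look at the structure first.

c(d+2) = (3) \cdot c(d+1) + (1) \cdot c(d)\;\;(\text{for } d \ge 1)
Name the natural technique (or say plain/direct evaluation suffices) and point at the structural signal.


Best approach: the characteristic-root method — shift-invariance with fixed coefficients calls for exponential trials; the characteristic polynomial finds every r^d.


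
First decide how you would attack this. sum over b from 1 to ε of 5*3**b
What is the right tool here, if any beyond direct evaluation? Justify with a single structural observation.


Method: the geometric series formula — each summand is the previous one scaled by 3; that constant multiplier is itself the geometric structure.


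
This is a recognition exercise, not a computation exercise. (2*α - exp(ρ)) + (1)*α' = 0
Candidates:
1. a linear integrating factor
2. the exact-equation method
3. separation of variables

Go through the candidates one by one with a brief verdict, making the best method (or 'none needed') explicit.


Technique: a linear integrating factor — the equation is linear in α with coefficient 2; multiplying by the integrating factor exp(∫2) makes the left side a perfect derivative.
- a linear integrating factor: applies; the problem has the shape this method handles.
- the exact-equation method — no potential function has this form as its differential, as written.
- separation of variables — no division isolates the independent variable from the unknown.


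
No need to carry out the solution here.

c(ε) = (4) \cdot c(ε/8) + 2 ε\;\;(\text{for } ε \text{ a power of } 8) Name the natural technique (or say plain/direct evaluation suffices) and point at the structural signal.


Diagnosis: the master substitution — the argument contracts 8-fold per step: reindex ε exponentially and solve the linear recurrence in the new index.


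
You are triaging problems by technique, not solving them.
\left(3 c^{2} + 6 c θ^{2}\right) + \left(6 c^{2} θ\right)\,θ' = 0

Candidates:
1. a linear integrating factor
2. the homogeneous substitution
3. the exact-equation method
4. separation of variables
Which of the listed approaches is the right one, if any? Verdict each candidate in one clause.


Technique: the exact-equation method — check exactness first: here it holds (3 c^{2} + 6 c θ^{2}, 6 c^{2} θ have matching cross partials), so no integrating factor is needed.
- a linear integrating factor: a nonlinear term in the unknown puts this outside the integrating-factor template.
- the homogeneous substitution: solved for the derivative, the right side changes under joint scaling of the two variables.
- the exact-equation method — applicable, and directly so.
- separation of variables — no division isolates the independent variable from the unknown.


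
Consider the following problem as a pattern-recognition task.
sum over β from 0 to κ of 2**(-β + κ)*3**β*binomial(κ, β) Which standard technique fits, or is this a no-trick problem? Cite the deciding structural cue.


Method: the binomial theorem — the binomial coefficients weight matched powers of 3 and 2, which is exactly the expansion of a binomial power.


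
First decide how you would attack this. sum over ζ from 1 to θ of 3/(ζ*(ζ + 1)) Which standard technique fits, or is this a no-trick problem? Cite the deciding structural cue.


Verdict: telescoping — rewrite 3/(ζ*(ζ + 1)) as simple fractions and successive terms eat each other — only the edges survive.


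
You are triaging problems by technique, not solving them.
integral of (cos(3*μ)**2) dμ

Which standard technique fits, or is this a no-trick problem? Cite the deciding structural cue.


Verdict: a trigonometric identity — an even power like cos(3*μ)**2 flattens under the half-angle identity into first-degree cosines you can integrate directly.


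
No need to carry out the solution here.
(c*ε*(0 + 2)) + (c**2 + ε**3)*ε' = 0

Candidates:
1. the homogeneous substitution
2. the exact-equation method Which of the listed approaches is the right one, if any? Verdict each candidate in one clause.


Method: the exact-equation method — because the two cross partials coincide, the form is conservative as written — recover its potential in (c, ε).
- the homogeneous substitution: the ratio of the variables does not determine the slope.
- the exact-equation method — yes — fits the structure here.


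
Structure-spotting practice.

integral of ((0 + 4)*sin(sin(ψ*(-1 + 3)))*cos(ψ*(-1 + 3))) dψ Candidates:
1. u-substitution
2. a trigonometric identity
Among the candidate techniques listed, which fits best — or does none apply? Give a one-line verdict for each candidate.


Method: u-substitution — structure check: outer function, inner expression sin(ψ*(-1 + 3)), inner derivative as a factor — the classic u = sin(ψ*(-1 + 3)) pattern.
- u-substitution — a fit — the right tool for this form.
- a trigonometric identity: the trigonometric factor has no even power to reduce and no cross-frequency product to convert — the standard power-reduction and product-to-sum identities do not engage it.


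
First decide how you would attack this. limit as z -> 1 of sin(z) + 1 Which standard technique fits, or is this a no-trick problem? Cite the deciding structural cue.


Diagnosis: no special technique — no denominator vanishes and nothing blows up at 1: direct substitution is the whole computation.


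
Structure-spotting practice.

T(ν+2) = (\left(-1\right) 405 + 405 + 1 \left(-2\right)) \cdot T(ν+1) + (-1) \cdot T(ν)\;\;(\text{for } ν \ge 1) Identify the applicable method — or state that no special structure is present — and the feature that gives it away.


Diagnosis: the characteristic-root method — fixed numeric weights on consecutive terms and no forcing term added: the root method in its home territory.


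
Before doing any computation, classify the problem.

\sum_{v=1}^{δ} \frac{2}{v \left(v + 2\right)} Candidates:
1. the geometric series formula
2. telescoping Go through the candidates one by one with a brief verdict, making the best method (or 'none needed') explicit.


Verdict: telescoping — the summand \frac{2}{v \left(v + 2\right)} decomposes into fractions whose poles differ by an integer shift — the series collapses.
- the geometric series formula: the term-to-term ratio changes with the index, so the geometric formula cannot close it.
- telescoping — yes — fits the structure here.


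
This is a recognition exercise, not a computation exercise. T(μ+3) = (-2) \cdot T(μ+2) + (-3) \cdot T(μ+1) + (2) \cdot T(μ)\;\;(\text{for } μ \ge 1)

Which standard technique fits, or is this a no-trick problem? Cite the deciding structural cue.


Best approach: the characteristic-root method — constant coefficients and linearity mean the ansatz r^μ reduces it to solving the characteristic polynomial.


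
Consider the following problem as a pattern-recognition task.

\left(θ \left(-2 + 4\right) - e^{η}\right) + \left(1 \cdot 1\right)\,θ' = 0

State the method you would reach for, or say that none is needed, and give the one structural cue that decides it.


Technique: a linear integrating factor — θ appears only to the first power with coefficient (-2 + 4) — the classic integrating-factor setup.


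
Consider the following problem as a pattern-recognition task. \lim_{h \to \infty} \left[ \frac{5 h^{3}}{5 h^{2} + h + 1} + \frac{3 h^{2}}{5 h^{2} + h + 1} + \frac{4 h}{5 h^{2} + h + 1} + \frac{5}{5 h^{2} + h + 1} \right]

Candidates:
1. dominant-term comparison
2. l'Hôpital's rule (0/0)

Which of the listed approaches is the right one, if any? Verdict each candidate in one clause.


Verdict: dominant-term comparison — as h grows, only the highest-degree terms matter — compare leading terms and read the limit off.
- dominant-term comparison — a fit — the right tool for this form.
- l'Hôpital's rule (0/0) — no 0/0 form appears: written as one quotient, top and bottom both grow without bound, and the ratio is decided by their leading terms.


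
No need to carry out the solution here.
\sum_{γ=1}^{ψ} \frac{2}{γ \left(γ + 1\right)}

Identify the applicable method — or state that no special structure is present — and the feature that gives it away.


Best approach: telescoping — poles of \frac{2}{γ \left(γ + 1\right)} differ by an integer, the telltale of a telescoping partial-fraction sum.


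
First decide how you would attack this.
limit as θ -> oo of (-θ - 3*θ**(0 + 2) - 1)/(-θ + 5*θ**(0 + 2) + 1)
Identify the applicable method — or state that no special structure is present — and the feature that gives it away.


Diagnosis: dominant-term comparison — as θ grows, only the highest-degree terms matter — compare leading terms and read the limit off. l'Hôpital's at-infinity variant applies to the expression viewed as a single quotient; the leading-term comparison is the direct route.


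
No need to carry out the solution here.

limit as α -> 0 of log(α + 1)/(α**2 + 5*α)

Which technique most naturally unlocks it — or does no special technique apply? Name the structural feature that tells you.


Best approach: l'Hôpital's rule (0/0) — both numerator and denominator vanish at 0: the genuine 0/0 indeterminate that l'Hôpital exists for. A local series expansion at the point resolves it as well; the rule is the packaged version of that step.


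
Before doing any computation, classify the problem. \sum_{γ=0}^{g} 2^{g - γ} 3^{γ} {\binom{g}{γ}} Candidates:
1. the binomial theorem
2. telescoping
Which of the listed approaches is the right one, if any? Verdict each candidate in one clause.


Technique: the binomial theorem — the summand is term γ of a binomial expansion in 3 and 2; the whole sum is a single power.
- the binomial theorem: applies; the problem has the shape this method handles.
- telescoping — the summand is not presented as a shifted difference — a telescoping rewrite may exist, but the displayed structure does not offer one.


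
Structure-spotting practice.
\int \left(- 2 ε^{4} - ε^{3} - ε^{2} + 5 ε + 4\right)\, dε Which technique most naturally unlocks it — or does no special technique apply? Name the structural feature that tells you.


Diagnosis: no special technique — a term-by-term power-rule job in ε; no substitution or rearrangement earns its keep here.


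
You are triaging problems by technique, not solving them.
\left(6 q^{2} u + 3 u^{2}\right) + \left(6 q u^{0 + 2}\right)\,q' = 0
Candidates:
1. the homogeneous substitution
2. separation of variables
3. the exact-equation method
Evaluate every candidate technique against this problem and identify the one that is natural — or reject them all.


Diagnosis: the exact-equation method — equality of cross partials is the green light — assemble the potential function term by term.
- the homogeneous substitution: the ratio of the variables does not determine the slope.
- separation of variables: no division isolates the independent variable from the unknown.
- the exact-equation method: yes, a natural case for it.


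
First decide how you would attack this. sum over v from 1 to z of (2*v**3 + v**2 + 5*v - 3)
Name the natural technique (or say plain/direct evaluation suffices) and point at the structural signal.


Diagnosis: no special technique — the sum is polynomial through and through; closed forms for each power of v finish it directly.


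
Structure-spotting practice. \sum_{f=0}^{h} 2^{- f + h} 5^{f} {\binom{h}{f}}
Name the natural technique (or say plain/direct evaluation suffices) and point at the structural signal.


Technique: the binomial theorem — the binomial coefficients weight matched powers of 5 and 2, which is exactly the expansion of a binomial power.


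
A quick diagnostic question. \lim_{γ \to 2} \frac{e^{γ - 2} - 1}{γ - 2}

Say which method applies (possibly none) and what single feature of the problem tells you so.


Best approach: l'Hôpital's rule (0/0) — substituting 2 gives 0 over 0; differentiate top and bottom once and re-evaluate. Expanding numerator and denominator to first order gives the same value — the rule automates exactly that.


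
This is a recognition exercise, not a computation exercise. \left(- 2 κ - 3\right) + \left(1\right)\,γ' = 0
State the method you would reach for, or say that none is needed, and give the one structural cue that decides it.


Verdict: no special technique — solved for the derivative, no γ appears — this is antidifferentiation in κ wearing ODE clothing.


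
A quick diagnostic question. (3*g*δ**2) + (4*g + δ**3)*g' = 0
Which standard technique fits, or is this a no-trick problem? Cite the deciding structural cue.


Method: the exact-equation method — 3*g*δ**2 and 4*g + δ**3 pass the exactness check on the nose, so no integrating factor in δ or g is needed at all.


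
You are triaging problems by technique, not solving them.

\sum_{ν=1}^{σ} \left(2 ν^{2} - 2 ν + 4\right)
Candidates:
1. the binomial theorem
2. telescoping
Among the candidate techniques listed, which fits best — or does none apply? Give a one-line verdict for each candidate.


Technique: no special technique — nothing telescopes and nothing is geometric; polynomial terms in ν sum term by term.
- the binomial theorem: there is no sum-raised-to-a-power identity hiding in these terms.
- telescoping: neither a shifted-difference shape nor integer-spaced poles are present.


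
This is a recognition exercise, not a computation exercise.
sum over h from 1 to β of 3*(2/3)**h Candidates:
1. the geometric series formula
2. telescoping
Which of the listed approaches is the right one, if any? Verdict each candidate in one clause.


Method: the geometric series formula — consecutive terms stand in a fixed index-free ratio — the geometric sum formula closes it.
- the geometric series formula: a fit — the right tool for this form.
- telescoping — as presented, consecutive terms share no shifted copy to cancel against — no rewrite is on display to change that.


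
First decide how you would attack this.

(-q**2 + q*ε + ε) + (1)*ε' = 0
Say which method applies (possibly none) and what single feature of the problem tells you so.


Technique: a linear integrating factor — linear in the unknown with genuine forcing: multiply through by the exponential of the integrated coefficient and the left side closes into one derivative.
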